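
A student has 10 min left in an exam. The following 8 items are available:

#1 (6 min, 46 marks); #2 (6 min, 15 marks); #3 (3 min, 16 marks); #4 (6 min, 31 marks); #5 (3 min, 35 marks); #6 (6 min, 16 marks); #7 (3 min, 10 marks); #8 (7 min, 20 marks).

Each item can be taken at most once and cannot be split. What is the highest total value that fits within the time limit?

81 marks

Check high-value combinations within 10 min:
- #1+#5: time 6+3=9, value 46+35=81
- #4+#5: time 6+3=9, value 31+35=66
- #1+#3: time 6+3=9, value 46+16=62
- #3+#5+#7: time 3+3+3=9, value 16+35+10=61
Best: 81 marks.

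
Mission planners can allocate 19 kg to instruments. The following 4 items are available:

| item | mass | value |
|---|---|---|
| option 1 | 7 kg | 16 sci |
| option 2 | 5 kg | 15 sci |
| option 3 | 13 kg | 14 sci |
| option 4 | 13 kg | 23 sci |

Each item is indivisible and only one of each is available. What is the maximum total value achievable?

Check high-value combinations within 19 kg:
- option 2+option 4: mass 5+13=18, value 15+23=38
- option 1+option 2: mass 7+5=12, value 16+15=31
- option 2+option 3: mass 5+13=18, value 15+14=29
Best: 38 sci.

38 sci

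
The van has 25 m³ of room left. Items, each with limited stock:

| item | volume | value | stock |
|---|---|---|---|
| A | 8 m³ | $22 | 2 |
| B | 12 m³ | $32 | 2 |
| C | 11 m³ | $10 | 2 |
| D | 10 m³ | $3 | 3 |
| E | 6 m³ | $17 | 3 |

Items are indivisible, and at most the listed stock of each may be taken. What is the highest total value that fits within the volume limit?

$66

Best selections within volume 25 and stock limits:
- 1×B + 2×E: volume 24, value 66
- 2×B: volume 24, value 64
Best: $66.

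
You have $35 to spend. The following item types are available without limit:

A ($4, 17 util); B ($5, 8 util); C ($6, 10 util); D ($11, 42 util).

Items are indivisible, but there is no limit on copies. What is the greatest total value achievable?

144 util

Best value-per-unit is A at 17/4; filling with it alone gives 8×17 = 136.
Optimal mix: 6×A + 1×D → cost 35, value 144.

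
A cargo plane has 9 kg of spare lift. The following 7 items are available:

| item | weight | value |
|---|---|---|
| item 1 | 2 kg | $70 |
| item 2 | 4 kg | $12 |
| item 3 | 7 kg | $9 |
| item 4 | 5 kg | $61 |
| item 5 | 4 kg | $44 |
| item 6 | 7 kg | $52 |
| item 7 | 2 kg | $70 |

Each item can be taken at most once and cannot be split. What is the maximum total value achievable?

Check high-value combinations within 9 kg:
- item 1+item 4+item 7: weight 2+5+2=9, value 70+61+70=201
- item 1+item 5+item 7: weight 2+4+2=8, value 70+44+70=184
- item 1+item 2+item 7: weight 2+4+2=8, value 70+12+70=152
- item 1+item 7: weight 2+2=4, value 70+70=140
- item 1+item 4: weight 2+5=7, value 70+61=131
Best: $201.

$201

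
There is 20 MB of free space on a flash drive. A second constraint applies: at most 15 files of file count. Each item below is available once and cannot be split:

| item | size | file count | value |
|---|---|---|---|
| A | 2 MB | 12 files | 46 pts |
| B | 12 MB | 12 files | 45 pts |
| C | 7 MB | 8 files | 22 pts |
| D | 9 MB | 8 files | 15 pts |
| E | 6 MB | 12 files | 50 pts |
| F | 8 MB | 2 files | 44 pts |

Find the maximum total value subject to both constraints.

94 pts

Feasible sets respecting both limits:
- E+F: size 14, file count 14, value 94
- A+F: size 10, file count 14, value 90
- B+F: size 20, file count 14, value 89
- C+F: size 15, file count 10, value 66
Best: 94 pts.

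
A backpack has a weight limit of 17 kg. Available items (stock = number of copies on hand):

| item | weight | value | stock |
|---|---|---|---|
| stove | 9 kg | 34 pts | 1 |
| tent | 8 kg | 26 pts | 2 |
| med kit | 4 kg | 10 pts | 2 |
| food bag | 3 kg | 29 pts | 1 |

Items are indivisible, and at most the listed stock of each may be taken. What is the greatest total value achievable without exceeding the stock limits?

Best selections within weight 17 and stock limits:
- 1×stove + 1×med kit + 1×food bag: weight 16, value 73
- 1×tent + 1×med kit + 1×food bag: weight 15, value 65
- 1×stove + 1×food bag: weight 12, value 63
- 1×stove + 1×tent: weight 17, value 60
Best: 73 pts.

73 pts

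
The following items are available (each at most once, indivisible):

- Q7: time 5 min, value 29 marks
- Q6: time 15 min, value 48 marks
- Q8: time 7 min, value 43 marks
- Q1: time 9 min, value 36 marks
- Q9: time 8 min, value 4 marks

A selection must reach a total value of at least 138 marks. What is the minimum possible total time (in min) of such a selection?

Subsets with value ≥ 138, sorted by total time:
- Q7+Q6+Q8+Q1: time 36, value 156
- Q7+Q6+Q8+Q1+Q9: time 44, value 160
Minimum time: 36 min.

36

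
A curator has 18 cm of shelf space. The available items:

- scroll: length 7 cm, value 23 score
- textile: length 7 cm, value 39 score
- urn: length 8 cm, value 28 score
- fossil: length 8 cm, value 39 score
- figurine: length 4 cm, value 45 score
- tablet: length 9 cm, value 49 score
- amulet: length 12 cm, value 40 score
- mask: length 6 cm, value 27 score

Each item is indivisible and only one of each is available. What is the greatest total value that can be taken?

This is a 0/1 knapsack; check combinations near the capacity.
- textile+figurine+mask: length 7+4+6=17, value 39+45+27=111
- fossil+figurine+mask: length 8+4+6=18, value 39+45+27=111
- scroll+textile+figurine: length 7+7+4=18, value 23+39+45=107
- urn+figurine+mask: length 8+4+6=18, value 28+45+27=100
Best: 111 score.

111 score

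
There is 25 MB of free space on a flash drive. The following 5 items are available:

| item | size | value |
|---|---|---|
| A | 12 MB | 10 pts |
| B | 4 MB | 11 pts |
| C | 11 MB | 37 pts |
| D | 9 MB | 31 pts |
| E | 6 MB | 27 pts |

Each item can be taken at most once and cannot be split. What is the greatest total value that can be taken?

79 pts

Check high-value combinations within 25 MB:
- B+C+D: size 4+11+9=24, value 11+37+31=79
- B+C+E: size 4+11+6=21, value 11+37+27=75
- B+D+E: size 4+9+6=19, value 11+31+27=69
- C+D: size 11+9=20, value 37+31=68
- C+E: size 11+6=17, value 37+27=64
Best: 79 pts.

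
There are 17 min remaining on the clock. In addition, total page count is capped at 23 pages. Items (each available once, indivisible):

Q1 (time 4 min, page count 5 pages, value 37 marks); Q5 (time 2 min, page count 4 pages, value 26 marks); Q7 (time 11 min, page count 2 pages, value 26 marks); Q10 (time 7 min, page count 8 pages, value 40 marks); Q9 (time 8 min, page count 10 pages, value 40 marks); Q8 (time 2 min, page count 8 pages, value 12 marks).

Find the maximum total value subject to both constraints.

106 marks

Feasible sets respecting both limits:
- Q5+Q10+Q9: time 17, page count 22, value 106
- Q1+Q5+Q10: time 13, page count 17, value 103
- Q1+Q5+Q9: time 14, page count 19, value 103
- Q1+Q5+Q7: time 17, page count 11, value 89
Best: 106 marks.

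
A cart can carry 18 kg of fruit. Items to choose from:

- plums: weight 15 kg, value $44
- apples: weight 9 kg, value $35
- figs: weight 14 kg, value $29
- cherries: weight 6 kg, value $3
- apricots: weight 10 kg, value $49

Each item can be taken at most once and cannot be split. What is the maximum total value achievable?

Check high-value combinations within 18 kg:
- cherries+apricots: weight 6+10=16, value 3+49=52
- apricots: weight 10, value 49
- plums: weight 15, value 44
Best: $52.

$52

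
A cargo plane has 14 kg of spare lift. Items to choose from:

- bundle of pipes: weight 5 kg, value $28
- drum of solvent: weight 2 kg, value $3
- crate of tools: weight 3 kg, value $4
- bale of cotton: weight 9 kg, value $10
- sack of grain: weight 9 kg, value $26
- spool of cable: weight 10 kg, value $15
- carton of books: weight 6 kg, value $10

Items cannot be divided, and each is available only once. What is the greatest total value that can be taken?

This is a 0/1 knapsack; check combinations near the capacity.
- bundle of pipes+sack of grain: weight 5+9=14, value 28+26=54
- bundle of pipes+crate of tools+carton of books: weight 5+3+6=14, value 28+4+10=42
- bundle of pipes+drum of solvent+carton of books: weight 5+2+6=13, value 28+3+10=41
- bundle of pipes+carton of books: weight 5+6=11, value 28+10=38
- bundle of pipes+bale of cotton: weight 5+9=14, value 28+10=38
Best: $54.

$54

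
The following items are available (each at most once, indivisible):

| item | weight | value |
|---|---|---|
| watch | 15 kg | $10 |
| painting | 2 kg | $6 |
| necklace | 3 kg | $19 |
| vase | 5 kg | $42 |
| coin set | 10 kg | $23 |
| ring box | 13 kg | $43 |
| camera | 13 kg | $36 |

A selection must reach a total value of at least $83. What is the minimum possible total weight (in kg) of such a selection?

Subsets with value ≥ 83, sorted by total weight:
- vase+ring box: weight 18, value 85
- necklace+vase+coin set: weight 18, value 84
- painting+vase+ring box: weight 20, value 91
- painting+necklace+vase+coin set: weight 20, value 90
Minimum weight: 18 kg.

18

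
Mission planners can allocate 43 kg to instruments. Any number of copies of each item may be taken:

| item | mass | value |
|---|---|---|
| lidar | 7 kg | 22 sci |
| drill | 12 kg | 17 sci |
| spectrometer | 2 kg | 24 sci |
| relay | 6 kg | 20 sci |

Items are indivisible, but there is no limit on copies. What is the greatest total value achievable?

Best value-per-unit is spectrometer at 24/2, and filling with it alone uses mass 21×2=42. No mix of the others beats 21×24 = 504.

504 sci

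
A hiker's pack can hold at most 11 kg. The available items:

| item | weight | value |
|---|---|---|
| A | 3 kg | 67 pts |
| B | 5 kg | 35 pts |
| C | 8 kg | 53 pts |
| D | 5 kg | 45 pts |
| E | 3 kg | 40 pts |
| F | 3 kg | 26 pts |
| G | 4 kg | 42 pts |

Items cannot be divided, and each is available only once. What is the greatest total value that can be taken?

152 pts

This is a 0/1 knapsack; check combinations near the capacity.
- A+D+E: weight 3+5+3=11, value 67+45+40=152
- A+E+G: weight 3+3+4=10, value 67+40+42=149
- A+B+E: weight 3+5+3=11, value 67+35+40=142
Best: 152 pts.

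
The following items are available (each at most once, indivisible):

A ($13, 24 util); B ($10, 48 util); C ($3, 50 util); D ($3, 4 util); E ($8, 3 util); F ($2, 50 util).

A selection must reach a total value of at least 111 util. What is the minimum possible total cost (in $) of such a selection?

15

Subsets with value ≥ 111, sorted by total cost:
- B+C+F: cost 15, value 148
- B+C+D+F: cost 18, value 152
Minimum cost: 15 $.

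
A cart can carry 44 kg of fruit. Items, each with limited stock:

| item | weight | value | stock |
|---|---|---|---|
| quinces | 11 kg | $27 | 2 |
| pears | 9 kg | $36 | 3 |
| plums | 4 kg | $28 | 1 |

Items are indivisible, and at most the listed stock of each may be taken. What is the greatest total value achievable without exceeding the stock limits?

Best selections within weight 44 and stock limits:
- 1×quinces + 3×pears + 1×plums: weight 42, value 163
- 2×quinces + 2×pears + 1×plums: weight 44, value 154
- 3×pears + 1×plums: weight 31, value 136
Best: $163.

$163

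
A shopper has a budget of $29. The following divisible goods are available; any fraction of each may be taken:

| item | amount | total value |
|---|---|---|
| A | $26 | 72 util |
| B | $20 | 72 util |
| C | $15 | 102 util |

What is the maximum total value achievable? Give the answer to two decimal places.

Take in order of value per unit:
- C (102/15 per unit): all 15 → value 102, running total 102.00
- B (72/20 per unit): 14 of 20 → value 14×72/20 = 50.4000, running total 152.40
Total 152.40.

152.40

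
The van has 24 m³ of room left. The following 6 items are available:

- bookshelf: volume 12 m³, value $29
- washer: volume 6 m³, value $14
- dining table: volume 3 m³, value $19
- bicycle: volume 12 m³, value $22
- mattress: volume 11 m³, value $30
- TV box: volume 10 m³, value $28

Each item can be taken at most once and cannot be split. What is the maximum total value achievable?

$77

Check high-value combinations within 24 m³:
- dining table+mattress+TV box: volume 3+11+10=24, value 19+30+28=77
- washer+dining table+mattress: volume 6+3+11=20, value 14+19+30=63
- bookshelf+washer+dining table: volume 12+6+3=21, value 29+14+19=62
- washer+dining table+TV box: volume 6+3+10=19, value 14+19+28=61
Best: $77.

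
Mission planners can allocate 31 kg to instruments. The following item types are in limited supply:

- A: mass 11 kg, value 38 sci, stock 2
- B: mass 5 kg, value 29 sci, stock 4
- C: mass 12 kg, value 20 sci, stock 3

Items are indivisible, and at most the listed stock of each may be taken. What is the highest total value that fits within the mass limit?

Best selections within mass 31 and stock limits:
- 1×A + 4×B: mass 31, value 154
- 1×A + 3×B: mass 26, value 125
- 4×B: mass 20, value 116
Best: 154 sci.

154 sci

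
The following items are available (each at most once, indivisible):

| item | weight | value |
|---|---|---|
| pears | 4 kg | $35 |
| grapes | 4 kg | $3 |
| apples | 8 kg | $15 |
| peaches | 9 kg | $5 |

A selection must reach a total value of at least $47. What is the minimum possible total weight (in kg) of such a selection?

12

Subsets with value ≥ 47, sorted by total weight:
- pears+apples: weight 12, value 50
- pears+grapes+apples: weight 16, value 53
Minimum weight: 12 kg.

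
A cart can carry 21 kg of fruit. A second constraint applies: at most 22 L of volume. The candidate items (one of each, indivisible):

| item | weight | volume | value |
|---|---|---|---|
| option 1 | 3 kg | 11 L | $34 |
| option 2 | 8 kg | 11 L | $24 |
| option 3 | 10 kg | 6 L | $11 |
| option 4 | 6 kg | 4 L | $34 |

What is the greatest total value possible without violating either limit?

Feasible sets respecting both limits:
- option 1+option 3+option 4: weight 19, volume 21, value 79
- option 1+option 4: weight 9, volume 15, value 68
- option 1+option 2: weight 11, volume 22, value 58
- option 2+option 4: weight 14, volume 15, value 58
Best: $79.

$79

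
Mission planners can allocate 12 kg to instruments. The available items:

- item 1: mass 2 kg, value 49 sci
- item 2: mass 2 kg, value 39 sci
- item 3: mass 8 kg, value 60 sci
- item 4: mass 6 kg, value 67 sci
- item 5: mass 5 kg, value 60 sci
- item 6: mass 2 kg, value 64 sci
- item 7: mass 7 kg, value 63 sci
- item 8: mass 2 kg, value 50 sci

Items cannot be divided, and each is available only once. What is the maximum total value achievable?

Check high-value combinations within 12 kg:
- item 1+item 4+item 6+item 8: mass 2+6+2+2=12, value 49+67+64+50=230
- item 1+item 5+item 6+item 8: mass 2+5+2+2=11, value 49+60+64+50=223
- item 2+item 4+item 6+item 8: mass 2+6+2+2=12, value 39+67+64+50=220
Best: 230 sci.

230 sci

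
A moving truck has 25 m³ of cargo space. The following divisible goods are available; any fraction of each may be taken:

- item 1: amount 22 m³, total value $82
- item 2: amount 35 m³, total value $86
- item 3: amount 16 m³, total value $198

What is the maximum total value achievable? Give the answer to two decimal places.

Take in order of value per unit:
- item 3 (198/16 per unit): all 16 → value 198, running total 198.00
- item 1 (82/22 per unit): 9 of 22 → value 9×82/22 = 33.5455, running total 231.55
Total 231.55.

231.55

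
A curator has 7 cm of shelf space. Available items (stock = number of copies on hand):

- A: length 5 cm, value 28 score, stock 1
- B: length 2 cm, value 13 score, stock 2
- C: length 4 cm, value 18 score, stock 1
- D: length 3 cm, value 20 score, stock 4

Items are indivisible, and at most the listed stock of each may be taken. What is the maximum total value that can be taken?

Top feasible selections:
- 2×B + 1×D: length 7, value 46
- 1×A + 1×B: length 7, value 41
- 2×D: length 6, value 40
Best: 46 score.

46 score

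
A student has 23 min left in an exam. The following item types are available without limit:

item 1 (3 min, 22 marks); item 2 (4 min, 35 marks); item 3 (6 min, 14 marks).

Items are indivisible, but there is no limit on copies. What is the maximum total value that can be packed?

197 marks

Best value-per-unit is item 2 at 35/4; filling with it alone gives 5×35 = 175.
Optimal mix: 1×item 1 + 5×item 2 → time 23, value 197.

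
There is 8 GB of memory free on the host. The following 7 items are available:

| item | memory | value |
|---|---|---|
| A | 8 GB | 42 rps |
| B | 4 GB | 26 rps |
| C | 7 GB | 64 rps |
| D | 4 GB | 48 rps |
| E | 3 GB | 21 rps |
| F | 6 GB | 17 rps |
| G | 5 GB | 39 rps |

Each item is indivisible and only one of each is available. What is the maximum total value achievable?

This is a 0/1 knapsack; check combinations near the capacity.
- B+D: memory 4+4=8, value 26+48=74
- D+E: memory 4+3=7, value 48+21=69
- C: memory 7, value 64
- E+G: memory 3+5=8, value 21+39=60
Best: 74 rps.

74 rps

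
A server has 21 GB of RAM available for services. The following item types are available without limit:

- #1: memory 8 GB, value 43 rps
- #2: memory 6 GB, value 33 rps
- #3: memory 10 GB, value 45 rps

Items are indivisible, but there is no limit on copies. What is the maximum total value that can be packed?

Best value-per-unit is #2 at 33/6; filling with it alone gives 3×33 = 99.
Optimal mix: 1×#1 + 2×#2 → memory 20, value 109.

109 rps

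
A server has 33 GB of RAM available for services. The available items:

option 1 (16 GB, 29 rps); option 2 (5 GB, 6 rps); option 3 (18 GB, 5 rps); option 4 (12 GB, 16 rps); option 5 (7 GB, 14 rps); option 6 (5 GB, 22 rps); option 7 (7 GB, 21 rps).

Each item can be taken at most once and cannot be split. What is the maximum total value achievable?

Check high-value combinations within 33 GB:
- option 1+option 2+option 6+option 7: memory 16+5+5+7=33, value 29+6+22+21=78
- option 4+option 5+option 6+option 7: memory 12+7+5+7=31, value 16+14+22+21=73
- option 1+option 6+option 7: memory 16+5+7=28, value 29+22+21=72
- option 1+option 2+option 5+option 6: memory 16+5+7+5=33, value 29+6+14+22=71
Best: 78 rps.

78 rps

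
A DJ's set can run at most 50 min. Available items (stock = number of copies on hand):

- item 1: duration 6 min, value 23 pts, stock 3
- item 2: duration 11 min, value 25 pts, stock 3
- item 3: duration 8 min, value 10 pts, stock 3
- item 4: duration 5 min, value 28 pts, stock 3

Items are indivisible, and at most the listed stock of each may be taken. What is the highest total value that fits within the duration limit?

Best selections within duration 50 and stock limits:
- 2×item 1 + 2×item 2 + 3×item 4: duration 49, value 180
- 3×item 1 + 1×item 2 + 3×item 4: duration 44, value 178
Best: 180 pts.

180 pts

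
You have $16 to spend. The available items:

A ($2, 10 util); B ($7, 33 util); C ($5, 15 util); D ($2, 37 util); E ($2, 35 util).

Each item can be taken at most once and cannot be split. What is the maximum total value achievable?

This is a 0/1 knapsack; check combinations near the capacity.
- B+C+D+E: cost 7+5+2+2=16, value 33+15+37+35=120
- A+B+D+E: cost 2+7+2+2=13, value 10+33+37+35=115
- B+D+E: cost 7+2+2=11, value 33+37+35=105
- A+C+D+E: cost 2+5+2+2=11, value 10+15+37+35=97
Best: 120 util.

120 util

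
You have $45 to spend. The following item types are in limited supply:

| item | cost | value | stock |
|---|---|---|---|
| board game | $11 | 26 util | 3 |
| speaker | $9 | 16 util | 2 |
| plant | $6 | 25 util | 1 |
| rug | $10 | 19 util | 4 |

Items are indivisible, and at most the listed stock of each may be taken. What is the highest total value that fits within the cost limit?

Top feasible selections:
- 3×board game + 1×plant: cost 39, value 103
- 1×board game + 2×speaker + 1×plant + 1×rug: cost 45, value 102
- 1×speaker + 1×plant + 3×rug: cost 45, value 98
Best: 103 util.

103 util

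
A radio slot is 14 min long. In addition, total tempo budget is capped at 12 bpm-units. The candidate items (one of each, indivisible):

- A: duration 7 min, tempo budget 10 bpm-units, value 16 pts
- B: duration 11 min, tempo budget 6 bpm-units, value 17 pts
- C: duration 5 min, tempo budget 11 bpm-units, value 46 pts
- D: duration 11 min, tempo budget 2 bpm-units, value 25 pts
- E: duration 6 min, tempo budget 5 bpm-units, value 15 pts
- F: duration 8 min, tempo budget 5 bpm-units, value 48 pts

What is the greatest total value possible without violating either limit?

63 pts

Feasible sets respecting both limits:
- E+F: duration 14, tempo budget 10, value 63
- F: duration 8, tempo budget 5, value 48
- C: duration 5, tempo budget 11, value 46
Best: 63 pts.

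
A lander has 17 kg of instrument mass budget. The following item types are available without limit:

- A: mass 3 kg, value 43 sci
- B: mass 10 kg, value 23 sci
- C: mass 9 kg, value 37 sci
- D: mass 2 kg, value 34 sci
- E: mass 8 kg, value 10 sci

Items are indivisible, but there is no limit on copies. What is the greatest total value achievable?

Best value-per-unit is D at 34/2; filling with it alone gives 8×34 = 272.
Optimal mix: 1×A + 7×D → mass 17, value 281.

281 sci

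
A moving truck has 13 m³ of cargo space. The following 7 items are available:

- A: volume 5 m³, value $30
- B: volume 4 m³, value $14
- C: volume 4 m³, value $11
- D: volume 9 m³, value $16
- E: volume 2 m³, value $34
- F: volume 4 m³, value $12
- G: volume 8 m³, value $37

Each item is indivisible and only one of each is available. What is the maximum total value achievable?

Check high-value combinations within 13 m³:
- A+B+E: volume 5+4+2=11, value 30+14+34=78
- A+E+F: volume 5+2+4=11, value 30+34+12=76
- A+C+E: volume 5+4+2=11, value 30+11+34=75
- E+G: volume 2+8=10, value 34+37=71
- A+G: volume 5+8=13, value 30+37=67
Best: $78.

$78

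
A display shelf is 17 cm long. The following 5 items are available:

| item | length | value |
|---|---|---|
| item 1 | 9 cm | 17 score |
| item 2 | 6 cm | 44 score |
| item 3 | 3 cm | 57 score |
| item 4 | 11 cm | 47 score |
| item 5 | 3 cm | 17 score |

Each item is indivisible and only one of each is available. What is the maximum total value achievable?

Check high-value combinations within 17 cm:
- item 3+item 4+item 5: length 3+11+3=17, value 57+47+17=121
- item 2+item 3+item 5: length 6+3+3=12, value 44+57+17=118
- item 3+item 4: length 3+11=14, value 57+47=104
- item 2+item 3: length 6+3=9, value 44+57=101
Best: 121 score.

121 score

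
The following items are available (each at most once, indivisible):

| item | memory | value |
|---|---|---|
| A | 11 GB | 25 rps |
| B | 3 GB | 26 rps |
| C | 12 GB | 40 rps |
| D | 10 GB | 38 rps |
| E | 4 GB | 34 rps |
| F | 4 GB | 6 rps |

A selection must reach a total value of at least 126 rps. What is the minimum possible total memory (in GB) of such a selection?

Subsets with value ≥ 126, sorted by total memory:
- B+C+D+E: memory 29, value 138
- A+B+D+E+F: memory 32, value 129
- B+C+D+E+F: memory 33, value 144
- A+B+C+E+F: memory 34, value 131
Minimum memory: 29 GB.

29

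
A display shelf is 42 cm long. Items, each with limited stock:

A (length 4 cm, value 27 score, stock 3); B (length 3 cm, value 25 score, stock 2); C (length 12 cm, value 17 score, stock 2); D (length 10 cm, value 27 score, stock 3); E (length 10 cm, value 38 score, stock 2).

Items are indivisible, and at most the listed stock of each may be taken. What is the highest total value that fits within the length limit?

Best selections within length 42 and stock limits:
- 3×A + 2×B + 2×E: length 38, value 207
- 3×A + 2×B + 1×D + 1×E: length 38, value 196
Best: 207 score.

207 score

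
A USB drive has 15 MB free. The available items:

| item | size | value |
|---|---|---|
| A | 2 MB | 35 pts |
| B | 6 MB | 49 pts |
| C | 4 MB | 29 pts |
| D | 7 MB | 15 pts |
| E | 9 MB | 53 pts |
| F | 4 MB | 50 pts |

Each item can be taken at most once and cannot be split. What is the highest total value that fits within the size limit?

Check high-value combinations within 15 MB:
- A+E+F: size 2+9+4=15, value 35+53+50=138
- A+B+F: size 2+6+4=12, value 35+49+50=134
- B+C+F: size 6+4+4=14, value 49+29+50=128
- A+C+E: size 2+4+9=15, value 35+29+53=117
- A+C+F: size 2+4+4=10, value 35+29+50=114
Best: 138 pts.

138 pts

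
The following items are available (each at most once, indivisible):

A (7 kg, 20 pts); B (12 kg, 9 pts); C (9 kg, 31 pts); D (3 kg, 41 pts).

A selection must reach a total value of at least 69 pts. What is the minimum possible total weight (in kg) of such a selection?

Subsets with value ≥ 69, sorted by total weight:
- C+D: weight 12, value 72
- A+C+D: weight 19, value 92
- A+B+D: weight 22, value 70
- B+C+D: weight 24, value 81
Minimum weight: 12 kg.

12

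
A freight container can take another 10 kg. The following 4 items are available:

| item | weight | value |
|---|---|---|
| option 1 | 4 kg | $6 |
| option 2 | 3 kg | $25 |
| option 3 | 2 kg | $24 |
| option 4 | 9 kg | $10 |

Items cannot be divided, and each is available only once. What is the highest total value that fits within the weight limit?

This is a 0/1 knapsack; check combinations near the capacity.
- option 1+option 2+option 3: weight 4+3+2=9, value 6+25+24=55
- option 2+option 3: weight 3+2=5, value 25+24=49
- option 1+option 2: weight 4+3=7, value 6+25=31
- option 1+option 3: weight 4+2=6, value 6+24=30
Best: $55.

$55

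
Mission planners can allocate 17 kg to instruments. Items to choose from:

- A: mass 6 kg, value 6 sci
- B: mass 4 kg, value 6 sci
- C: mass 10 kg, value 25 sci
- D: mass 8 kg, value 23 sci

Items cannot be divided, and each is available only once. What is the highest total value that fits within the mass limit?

31 sci

Check high-value combinations within 17 kg:
- B+C: mass 4+10=14, value 6+25=31
- A+C: mass 6+10=16, value 6+25=31
- B+D: mass 4+8=12, value 6+23=29
Best: 31 sci.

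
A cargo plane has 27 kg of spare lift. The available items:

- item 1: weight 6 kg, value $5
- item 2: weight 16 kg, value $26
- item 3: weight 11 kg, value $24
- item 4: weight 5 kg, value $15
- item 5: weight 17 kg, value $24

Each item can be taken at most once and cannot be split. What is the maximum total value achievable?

$50

This is a 0/1 knapsack; check combinations near the capacity.
- item 2+item 3: weight 16+11=27, value 26+24=50
- item 1+item 2+item 4: weight 6+16+5=27, value 5+26+15=46
- item 1+item 3+item 4: weight 6+11+5=22, value 5+24+15=44
- item 2+item 4: weight 16+5=21, value 26+15=41
Best: $50.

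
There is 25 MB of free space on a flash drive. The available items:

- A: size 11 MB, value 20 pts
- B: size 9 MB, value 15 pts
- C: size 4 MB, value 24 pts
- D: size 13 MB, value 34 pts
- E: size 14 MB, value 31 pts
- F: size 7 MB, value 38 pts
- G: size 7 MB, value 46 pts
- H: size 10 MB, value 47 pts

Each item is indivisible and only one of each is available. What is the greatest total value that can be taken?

This is a 0/1 knapsack; check combinations near the capacity.
- F+G+H: size 7+7+10=24, value 38+46+47=131
- C+G+H: size 4+7+10=21, value 24+46+47=117
- C+F+H: size 4+7+10=21, value 24+38+47=109
- C+F+G: size 4+7+7=18, value 24+38+46=108
Best: 131 pts.

131 pts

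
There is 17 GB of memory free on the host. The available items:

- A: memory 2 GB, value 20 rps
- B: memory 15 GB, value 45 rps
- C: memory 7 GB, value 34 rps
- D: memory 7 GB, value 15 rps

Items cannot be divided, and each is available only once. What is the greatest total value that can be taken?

Check high-value combinations within 17 GB:
- A+C+D: memory 2+7+7=16, value 20+34+15=69
- A+B: memory 2+15=17, value 20+45=65
- A+C: memory 2+7=9, value 20+34=54
- C+D: memory 7+7=14, value 34+15=49
Best: 69 rps.

69 rps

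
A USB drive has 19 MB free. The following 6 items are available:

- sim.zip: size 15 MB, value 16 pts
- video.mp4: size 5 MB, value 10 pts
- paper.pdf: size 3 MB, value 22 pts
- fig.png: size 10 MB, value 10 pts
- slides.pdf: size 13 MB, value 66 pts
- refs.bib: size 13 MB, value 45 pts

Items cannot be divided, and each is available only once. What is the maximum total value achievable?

This is a 0/1 knapsack; check combinations near the capacity.
- paper.pdf+slides.pdf: size 3+13=16, value 22+66=88
- video.mp4+slides.pdf: size 5+13=18, value 10+66=76
- paper.pdf+refs.bib: size 3+13=16, value 22+45=67
- slides.pdf: size 13, value 66
Best: 88 pts.

88 pts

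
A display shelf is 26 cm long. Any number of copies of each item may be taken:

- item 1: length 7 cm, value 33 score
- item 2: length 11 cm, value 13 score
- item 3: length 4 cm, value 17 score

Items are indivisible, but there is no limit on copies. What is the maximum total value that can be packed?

117 score

Best value-per-unit is item 1 at 33/7; filling with it alone gives 3×33 = 99.
Optimal mix: 2×item 1 + 3×item 3 → length 26, value 117.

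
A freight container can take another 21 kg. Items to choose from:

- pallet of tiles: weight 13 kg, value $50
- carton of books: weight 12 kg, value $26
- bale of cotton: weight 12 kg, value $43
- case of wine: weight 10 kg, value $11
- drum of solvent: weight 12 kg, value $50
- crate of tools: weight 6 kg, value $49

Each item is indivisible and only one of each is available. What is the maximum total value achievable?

Check high-value combinations within 21 kg:
- drum of solvent+crate of tools: weight 12+6=18, value 50+49=99
- pallet of tiles+crate of tools: weight 13+6=19, value 50+49=99
- bale of cotton+crate of tools: weight 12+6=18, value 43+49=92
Best: $99.

$99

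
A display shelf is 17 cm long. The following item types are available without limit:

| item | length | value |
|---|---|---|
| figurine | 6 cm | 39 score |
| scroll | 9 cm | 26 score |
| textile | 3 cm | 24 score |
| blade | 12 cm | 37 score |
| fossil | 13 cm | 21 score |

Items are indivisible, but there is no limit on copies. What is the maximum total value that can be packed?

Best value-per-unit is textile at 24/3, and filling with it alone uses length 5×3=15. No mix of the others beats 5×24 = 120.

120 score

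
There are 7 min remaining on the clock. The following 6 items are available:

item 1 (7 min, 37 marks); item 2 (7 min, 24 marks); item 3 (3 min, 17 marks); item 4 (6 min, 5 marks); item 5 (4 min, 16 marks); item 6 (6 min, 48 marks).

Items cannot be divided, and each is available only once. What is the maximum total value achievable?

Check high-value combinations within 7 min:
- item 6: time 6, value 48
- item 1: time 7, value 37
- item 3+item 5: time 3+4=7, value 17+16=33
- item 2: time 7, value 24
Best: 48 marks.

48 marks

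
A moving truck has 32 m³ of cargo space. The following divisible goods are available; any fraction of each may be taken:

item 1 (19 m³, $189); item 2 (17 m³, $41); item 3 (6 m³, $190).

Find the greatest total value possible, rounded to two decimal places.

395.88

Take in order of value per unit:
- item 3 (190/6 per unit): all 6 → value 190, running total 190.00
- item 1 (189/19 per unit): all 19 → value 189, running total 379.00
- item 2 (41/17 per unit): 7 of 17 → value 7×41/17 = 16.8824, running total 395.88
Total 395.88.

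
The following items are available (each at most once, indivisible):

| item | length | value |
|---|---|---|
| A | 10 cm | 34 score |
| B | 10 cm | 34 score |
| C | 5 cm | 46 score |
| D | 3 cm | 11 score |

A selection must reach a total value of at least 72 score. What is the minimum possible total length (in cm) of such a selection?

Subsets with value ≥ 72, sorted by total length:
- A+C: length 15, value 80
- B+C: length 15, value 80
Minimum length: 15 cm.

15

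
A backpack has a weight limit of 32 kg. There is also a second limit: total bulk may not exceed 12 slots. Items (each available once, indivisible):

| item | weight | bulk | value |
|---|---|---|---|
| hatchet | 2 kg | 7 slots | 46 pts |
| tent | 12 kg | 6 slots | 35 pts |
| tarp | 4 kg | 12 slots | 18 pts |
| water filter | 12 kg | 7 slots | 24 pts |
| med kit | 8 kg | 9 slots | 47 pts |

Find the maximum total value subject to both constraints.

47 pts

Feasible sets respecting both limits:
- med kit: weight 8, bulk 9, value 47
- hatchet: weight 2, bulk 7, value 46
- tent: weight 12, bulk 6, value 35
- water filter: weight 12, bulk 7, value 24
Best: 47 pts.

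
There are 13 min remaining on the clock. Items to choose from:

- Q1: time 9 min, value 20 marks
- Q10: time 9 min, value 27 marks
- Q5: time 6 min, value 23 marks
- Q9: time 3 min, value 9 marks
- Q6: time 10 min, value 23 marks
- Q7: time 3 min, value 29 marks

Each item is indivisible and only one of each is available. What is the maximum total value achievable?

Check high-value combinations within 13 min:
- Q5+Q9+Q7: time 6+3+3=12, value 23+9+29=61
- Q10+Q7: time 9+3=12, value 27+29=56
- Q5+Q7: time 6+3=9, value 23+29=52
Best: 61 marks.

61 marks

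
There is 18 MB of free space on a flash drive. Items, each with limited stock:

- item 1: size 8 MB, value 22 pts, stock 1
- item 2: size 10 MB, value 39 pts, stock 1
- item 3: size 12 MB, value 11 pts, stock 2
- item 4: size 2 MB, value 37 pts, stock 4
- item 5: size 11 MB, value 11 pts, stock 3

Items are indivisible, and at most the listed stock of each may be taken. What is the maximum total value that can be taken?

Top feasible selections:
- 1×item 2 + 4×item 4: size 18, value 187
- 1×item 1 + 4×item 4: size 16, value 170
- 1×item 2 + 3×item 4: size 16, value 150
Best: 187 pts.

187 pts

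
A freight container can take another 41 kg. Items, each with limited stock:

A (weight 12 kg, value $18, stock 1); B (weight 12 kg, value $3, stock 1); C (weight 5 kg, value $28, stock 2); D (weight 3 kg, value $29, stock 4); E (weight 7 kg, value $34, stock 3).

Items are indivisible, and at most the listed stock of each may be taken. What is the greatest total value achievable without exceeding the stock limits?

$246

Best selections within weight 41 and stock limits:
- 1×C + 4×D + 3×E: weight 38, value 246
- 2×C + 3×D + 3×E: weight 40, value 245
- 2×C + 4×D + 2×E: weight 36, value 240
Best: $246.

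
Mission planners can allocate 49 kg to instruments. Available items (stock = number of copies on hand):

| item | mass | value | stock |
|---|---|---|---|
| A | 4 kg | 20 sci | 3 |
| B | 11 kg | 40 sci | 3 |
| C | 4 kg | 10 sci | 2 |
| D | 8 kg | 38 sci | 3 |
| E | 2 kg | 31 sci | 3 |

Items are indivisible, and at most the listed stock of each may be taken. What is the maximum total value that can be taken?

Top feasible selections:
- 2×A + 1×B + 3×D + 3×E: mass 49, value 287
- 3×A + 1×B + 1×C + 2×D + 3×E: mass 49, value 279
- 3×A + 1×C + 3×D + 3×E: mass 46, value 277
- 1×A + 1×B + 1×C + 3×D + 3×E: mass 49, value 277
Best: 287 sci.

287 sci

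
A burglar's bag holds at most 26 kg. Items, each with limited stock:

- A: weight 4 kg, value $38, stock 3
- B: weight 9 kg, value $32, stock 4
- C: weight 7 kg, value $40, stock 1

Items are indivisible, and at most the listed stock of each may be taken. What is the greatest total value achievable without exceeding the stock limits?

$154

Top feasible selections:
- 3×A + 1×C: weight 19, value 154
- 2×A + 1×B + 1×C: weight 24, value 148
- 3×A + 1×B: weight 21, value 146
- 2×A + 2×B: weight 26, value 140
Best: $154.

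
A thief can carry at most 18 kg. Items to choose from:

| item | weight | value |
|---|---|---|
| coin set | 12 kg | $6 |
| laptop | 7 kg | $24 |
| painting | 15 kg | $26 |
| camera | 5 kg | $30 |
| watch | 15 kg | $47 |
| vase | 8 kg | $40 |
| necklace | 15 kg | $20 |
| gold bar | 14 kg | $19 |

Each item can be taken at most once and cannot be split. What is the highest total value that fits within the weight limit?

Check high-value combinations within 18 kg:
- camera+vase: weight 5+8=13, value 30+40=70
- laptop+vase: weight 7+8=15, value 24+40=64
- laptop+camera: weight 7+5=12, value 24+30=54
- watch: weight 15, value 47
Best: $70.

$70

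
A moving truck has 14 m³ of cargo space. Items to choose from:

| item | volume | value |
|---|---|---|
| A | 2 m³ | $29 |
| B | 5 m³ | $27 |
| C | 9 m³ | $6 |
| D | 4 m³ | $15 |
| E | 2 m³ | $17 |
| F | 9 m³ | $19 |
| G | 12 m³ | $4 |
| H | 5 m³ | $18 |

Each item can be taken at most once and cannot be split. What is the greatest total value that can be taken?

Check high-value combinations within 14 m³:
- A+B+E+H: volume 2+5+2+5=14, value 29+27+17+18=91
- A+B+D+E: volume 2+5+4+2=13, value 29+27+15+17=88
- A+D+E+H: volume 2+4+2+5=13, value 29+15+17+18=79
Best: $91.

$91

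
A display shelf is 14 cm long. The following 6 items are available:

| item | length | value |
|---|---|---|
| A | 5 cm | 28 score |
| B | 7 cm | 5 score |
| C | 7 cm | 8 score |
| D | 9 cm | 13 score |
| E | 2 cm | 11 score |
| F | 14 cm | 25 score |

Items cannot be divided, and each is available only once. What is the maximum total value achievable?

This is a 0/1 knapsack; check combinations near the capacity.
- A+C+E: length 5+7+2=14, value 28+8+11=47
- A+B+E: length 5+7+2=14, value 28+5+11=44
- A+D: length 5+9=14, value 28+13=41
Best: 47 score.

47 score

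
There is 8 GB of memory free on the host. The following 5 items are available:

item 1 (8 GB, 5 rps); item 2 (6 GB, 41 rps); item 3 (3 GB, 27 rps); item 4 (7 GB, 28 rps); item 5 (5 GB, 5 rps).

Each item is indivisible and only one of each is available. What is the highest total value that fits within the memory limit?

41 rps

Check high-value combinations within 8 GB:
- item 2: memory 6, value 41
- item 3+item 5: memory 3+5=8, value 27+5=32
- item 4: memory 7, value 28
- item 3: memory 3, value 27
Best: 41 rps.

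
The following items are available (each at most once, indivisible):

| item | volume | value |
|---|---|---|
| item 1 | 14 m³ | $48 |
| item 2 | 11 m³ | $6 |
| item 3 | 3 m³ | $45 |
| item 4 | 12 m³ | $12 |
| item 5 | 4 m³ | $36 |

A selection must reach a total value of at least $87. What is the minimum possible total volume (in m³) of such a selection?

17

Subsets with value ≥ 87, sorted by total volume:
- item 1+item 3: volume 17, value 93
- item 2+item 3+item 5: volume 18, value 87
- item 3+item 4+item 5: volume 19, value 93
Minimum volume: 17 m³.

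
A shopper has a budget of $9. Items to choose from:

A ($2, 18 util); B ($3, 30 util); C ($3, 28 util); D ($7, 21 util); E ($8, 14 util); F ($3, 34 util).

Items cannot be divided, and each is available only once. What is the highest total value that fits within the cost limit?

92 util

Check high-value combinations within $9:
- B+C+F: cost 3+3+3=9, value 30+28+34=92
- A+B+F: cost 2+3+3=8, value 18+30+34=82
- A+C+F: cost 2+3+3=8, value 18+28+34=80
- A+B+C: cost 2+3+3=8, value 18+30+28=76
Best: 92 util.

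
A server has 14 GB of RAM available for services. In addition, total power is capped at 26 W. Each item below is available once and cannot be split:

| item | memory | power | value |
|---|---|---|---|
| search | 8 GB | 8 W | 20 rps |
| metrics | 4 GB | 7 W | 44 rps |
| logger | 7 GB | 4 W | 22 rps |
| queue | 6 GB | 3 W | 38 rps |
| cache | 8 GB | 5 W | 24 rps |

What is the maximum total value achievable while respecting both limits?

82 rps

Feasible sets respecting both limits:
- metrics+queue: memory 10, power 10, value 82
- metrics+cache: memory 12, power 12, value 68
- metrics+logger: memory 11, power 11, value 66
Best: 82 rps.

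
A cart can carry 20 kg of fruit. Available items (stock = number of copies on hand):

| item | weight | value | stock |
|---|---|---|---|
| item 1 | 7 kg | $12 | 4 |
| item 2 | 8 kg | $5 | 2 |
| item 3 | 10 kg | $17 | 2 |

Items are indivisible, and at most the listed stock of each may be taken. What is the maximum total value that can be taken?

Top feasible selections:
- 2×item 3: weight 20, value 34
- 1×item 1 + 1×item 3: weight 17, value 29
- 2×item 1: weight 14, value 24
Best: $34.

$34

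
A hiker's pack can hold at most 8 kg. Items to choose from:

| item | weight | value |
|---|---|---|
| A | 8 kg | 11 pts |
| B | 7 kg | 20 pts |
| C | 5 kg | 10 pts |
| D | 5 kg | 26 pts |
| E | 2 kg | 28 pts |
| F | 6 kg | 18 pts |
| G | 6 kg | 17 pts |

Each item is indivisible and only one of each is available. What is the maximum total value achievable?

Check high-value combinations within 8 kg:
- D+E: weight 5+2=7, value 26+28=54
- E+F: weight 2+6=8, value 28+18=46
- E+G: weight 2+6=8, value 28+17=45
- C+E: weight 5+2=7, value 10+28=38
Best: 54 pts.

54 pts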